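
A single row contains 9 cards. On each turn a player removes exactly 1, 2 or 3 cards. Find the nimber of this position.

Grundy values for subtraction set {1, 2, 3}:
g(0) = mex{} = 0
g(1) = mex{0} = 1
g(2) = mex{0,1} = 2
g(3) = mex{0,1,2} = 3
g(4) = mex{1,2,3} = 0
g(5) = mex{0,2,3} = 1
g(6) = mex{0,1,3} = 2
g(7) = mex{0,1,2} = 3
g(8) = mex{1,2,3} = 0
g(9) = mex{0,2,3} = 1
So g(9) = 1.

1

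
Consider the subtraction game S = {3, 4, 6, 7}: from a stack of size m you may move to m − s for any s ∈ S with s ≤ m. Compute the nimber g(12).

Build the Grundy sequence with g(k) = mex{g(k−s) : s ∈ {3, 4, 6, 7}, s ≤ k}:
g(0) = mex{} = 0
g(1) = mex{} = 0
g(2) = mex{} = 0
g(3) = mex{0} = 1
g(4) = mex{0} = 1
g(5) = mex{0} = 1
g(6) = mex{0,1} = 2
g(7) = mex{0,1} = 2
g(8) = mex{0,1} = 2
g(9) = mex{0,1,2} = 3
g(10) = mex{1,2} = 0
g(11) = mex{1,2} = 0
g(12) = mex{1,2,3} = 0
So g(12) = 0.

0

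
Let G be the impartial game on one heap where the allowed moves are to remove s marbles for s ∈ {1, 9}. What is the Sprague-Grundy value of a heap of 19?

1

Build the Grundy sequence with g(k) = mex{g(k−s) : s ∈ {1, 9}, s ≤ k}:
k:     0  1  2  3  4  5  6  7  8  9 10 11 12 13 14 15 16 17 18 19
g(k):  0  1  0  1  0  1  0  1  0  1  0  1  0  1  0  1  0  1  0  1
So g(19) = 1.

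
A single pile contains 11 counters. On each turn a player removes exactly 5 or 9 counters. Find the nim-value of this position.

2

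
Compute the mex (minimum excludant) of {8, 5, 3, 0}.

1

0 is in the set but 1 is not, so the mex is 1.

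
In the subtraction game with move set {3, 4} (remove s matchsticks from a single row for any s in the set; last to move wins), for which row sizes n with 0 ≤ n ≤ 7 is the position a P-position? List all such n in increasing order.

0, 1, 2, 7

Compute g(0), g(1), … for moves {3, 4}:
k:     0  1  2  3  4  5  6  7
g(k):  0  0  0  1  1  1  2  0
The P-positions (g = 0) in 0..7 are 0, 1, 2, 7.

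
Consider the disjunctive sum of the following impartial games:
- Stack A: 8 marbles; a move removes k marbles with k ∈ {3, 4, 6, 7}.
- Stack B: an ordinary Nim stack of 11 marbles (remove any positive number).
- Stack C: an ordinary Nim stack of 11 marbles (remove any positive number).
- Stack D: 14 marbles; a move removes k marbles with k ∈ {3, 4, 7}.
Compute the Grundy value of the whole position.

Build the Grundy sequence for stack A with g(k) = mex{g(k−s) : s ∈ {3, 4, 6, 7}, s ≤ k}:
k:     0  1  2  3  4  5  6  7  8
g(k):  0  0  0  1  1  1  2  2  2
So g(8) = 2.
Stack B is a plain Nim stack of size 11, so its Grundy value is 11.
Stack C is a plain Nim stack of size 11, so its Grundy value is 11.
For stack D, compute g(0), g(1), … with moves {3, 4, 7}:
k:     0  1  2  3  4  5  6  7  8  9 10 11 12 13 14
g(k):  0  0  0  1  1  1  2  2  2  3  0  0  0  1  1
So g(14) = 1.
The value of a disjunctive sum is the nim-sum of the parts.
Combined value = 2 ⊕ 11 ⊕ 11 ⊕ 1 = 3.

3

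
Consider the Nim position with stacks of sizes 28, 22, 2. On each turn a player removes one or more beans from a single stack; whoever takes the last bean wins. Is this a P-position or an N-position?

Nim-sum: 28 ^ 22 ^ 2 = 8.
The nim-sum is 8 ≠ 0, so this is an N-position: the player to move can win.

N-position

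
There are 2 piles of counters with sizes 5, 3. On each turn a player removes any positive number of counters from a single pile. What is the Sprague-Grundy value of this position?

6

In binary:
  101  (5)
  011  (3)
  ---
  110  (6)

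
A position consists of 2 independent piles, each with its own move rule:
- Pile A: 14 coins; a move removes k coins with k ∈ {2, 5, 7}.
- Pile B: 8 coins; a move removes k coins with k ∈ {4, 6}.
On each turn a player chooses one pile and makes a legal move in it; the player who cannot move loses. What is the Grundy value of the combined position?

Build the Grundy sequence for pile A with g(k) = mex{g(k−s) : s ∈ {2, 5, 7}, s ≤ k}:
g(0) = mex{} = 0
g(1) = mex{} = 0
g(2) = mex{0} = 1
g(3) = mex{0} = 1
g(4) = mex{1} = 0
g(5) = mex{0,1} = 2
g(6) = mex{0} = 1
g(7) = mex{0,1,2} = 3
g(8) = mex{0,1} = 2
g(9) = mex{0,1,3} = 2
g(10) = mex{1,2} = 0
g(11) = mex{0,1,2} = 3
g(12) = mex{0,2,3} = 1
g(13) = mex{1,2,3} = 0
g(14) = mex{1,2,3} = 0
So g(14) = 0.
Build the Grundy sequence for pile B with g(k) = mex{g(k−s) : s ∈ {4, 6}, s ≤ k}:
g(0) = mex{} = 0
g(1) = mex{} = 0
g(2) = mex{} = 0
g(3) = mex{} = 0
g(4) = mex{0} = 1
g(5) = mex{0} = 1
g(6) = mex{0} = 1
g(7) = mex{0} = 1
g(8) = mex{0,1} = 2
So g(8) = 2.
By the Sprague-Grundy theorem, the Grundy value of a sum of independent games is the XOR of the component values.
Combined value = 0 XOR 2 = 2.

2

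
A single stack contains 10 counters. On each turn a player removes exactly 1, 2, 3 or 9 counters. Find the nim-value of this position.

2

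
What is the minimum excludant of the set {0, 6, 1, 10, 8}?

2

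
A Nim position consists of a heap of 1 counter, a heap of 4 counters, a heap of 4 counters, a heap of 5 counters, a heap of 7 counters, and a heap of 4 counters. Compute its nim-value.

In binary:
  001  (1)
  100  (4)
  100  (4)
  101  (5)
  111  (7)
  100  (4)
  ---
  111  (7)

7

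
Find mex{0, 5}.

1

0 is in the set but 1 is not, so the mex is 1.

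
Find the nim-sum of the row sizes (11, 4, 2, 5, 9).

Bitwise XOR of the heap sizes:
  1011  (11)
  0100  (4)
  0010  (2)
  0101  (5)
  1001  (9)
  ----
  0001  (1)

1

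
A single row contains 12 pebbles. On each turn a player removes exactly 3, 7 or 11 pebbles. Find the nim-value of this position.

2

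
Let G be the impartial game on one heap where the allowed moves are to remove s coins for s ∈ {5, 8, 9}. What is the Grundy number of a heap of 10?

2

Compute g(0), g(1), … for moves {5, 8, 9}:
g(0) = mex{} = 0
g(1) = mex{} = 0
g(2) = mex{} = 0
g(3) = mex{} = 0
g(4) = mex{} = 0
g(5) = mex{0} = 1
g(6) = mex{0} = 1
g(7) = mex{0} = 1
g(8) = mex{0} = 1
g(9) = mex{0} = 1
g(10) = mex{0,1} = 2
So g(10) = 2.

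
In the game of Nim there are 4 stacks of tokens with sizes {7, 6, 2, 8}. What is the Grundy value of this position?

11

Nim-sum: 7 ⊕ 6 ⊕ 2 ⊕ 8 = 11.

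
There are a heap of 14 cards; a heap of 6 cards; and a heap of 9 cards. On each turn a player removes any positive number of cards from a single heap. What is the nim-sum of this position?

1

Compute the nim-sum pairwise:
14 XOR 6 = 8
8 XOR 9 = 1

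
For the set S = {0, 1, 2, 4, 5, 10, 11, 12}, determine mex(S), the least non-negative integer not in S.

The values 0, 1, 2 are all present; 3 is the first non-negative integer missing from the set.

3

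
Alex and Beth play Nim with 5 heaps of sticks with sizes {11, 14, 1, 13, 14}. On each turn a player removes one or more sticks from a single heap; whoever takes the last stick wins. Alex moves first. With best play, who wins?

Alex wins

Compute the nim-sum pairwise:
11 ⊕ 14 = 5
5 ⊕ 1 = 4
4 ⊕ 13 = 9
9 ⊕ 14 = 7
The nim-sum is 7 ≠ 0, so this is an N-position: the player to move can win; Alex has a winning move.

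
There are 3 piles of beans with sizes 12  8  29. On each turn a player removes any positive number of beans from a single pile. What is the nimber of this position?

25

Compute the nim-sum pairwise:
12 ⊕ 8 = 4
4 ⊕ 29 = 25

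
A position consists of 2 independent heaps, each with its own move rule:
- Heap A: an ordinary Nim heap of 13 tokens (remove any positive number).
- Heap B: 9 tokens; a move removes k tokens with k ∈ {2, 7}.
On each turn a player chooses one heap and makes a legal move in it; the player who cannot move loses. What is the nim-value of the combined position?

13

Heap A is a plain Nim heap of size 13, so its Grundy value is 13.
Build the Grundy sequence for heap B with g(k) = mex{g(k−s) : s ∈ {2, 7}, s ≤ k}:
k:     0  1  2  3  4  5  6  7  8  9
g(k):  0  0  1  1  0  0  1  1  2  0
So g(9) = 0.
By the Sprague-Grundy theorem, the Grundy value of a sum of independent games is the XOR of the component values.
Combined value = 13 XOR 0 = 13.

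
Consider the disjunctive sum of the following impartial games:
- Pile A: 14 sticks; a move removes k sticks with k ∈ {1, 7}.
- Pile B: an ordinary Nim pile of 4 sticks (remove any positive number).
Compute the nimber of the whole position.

4

Build the Grundy sequence for pile A with g(k) = mex{g(k−s) : s ∈ {1, 7}, s ≤ k}:
g(0) = mex{} = 0
g(1) = mex{0} = 1
g(2) = mex{1} = 0
g(3) = mex{0} = 1
g(4) = mex{1} = 0
g(5) = mex{0} = 1
g(6) = mex{1} = 0
g(7) = mex{0} = 1
g(8) = mex{1} = 0
g(9) = mex{0} = 1
g(10) = mex{1} = 0
g(11) = mex{0} = 1
g(12) = mex{1} = 0
g(13) = mex{0} = 1
g(14) = mex{1} = 0
So g(14) = 0.
Pile B is a plain Nim pile of size 4, so its Grundy value is 4.
The value of a disjunctive sum is the nim-sum of the parts.
Combined value = 0 XOR 4 = 4.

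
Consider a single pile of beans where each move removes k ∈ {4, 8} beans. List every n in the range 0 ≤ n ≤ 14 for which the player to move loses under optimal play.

0, 1, 2, 3, 12, 13, 14

Grundy values for subtraction set {4, 8}:
k:     0  1  2  3  4  5  6  7  8  9 10 11 12 13 14
g(k):  0  0  0  0  1  1  1  1  2  2  2  2  0  0  0
The P-positions (g = 0) in 0..14 are 0, 1, 2, 3, 12, 13, 14.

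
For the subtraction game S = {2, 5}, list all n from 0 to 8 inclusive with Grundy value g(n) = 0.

0, 1, 4, 7, 8

Compute g(0), g(1), … for moves {2, 5}:
k:     0  1  2  3  4  5  6  7  8
g(k):  0  0  1  1  0  2  1  0  0
The P-positions (g = 0) in 0..8 are 0, 1, 4, 7, 8.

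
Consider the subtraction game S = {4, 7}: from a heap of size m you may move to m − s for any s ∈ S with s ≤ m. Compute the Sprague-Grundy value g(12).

Compute g(0), g(1), … for moves {4, 7}:
k:     0  1  2  3  4  5  6  7  8  9 10 11 12
g(k):  0  0  0  0  1  1  1  1  2  2  2  0  0
So g(12) = 0.

0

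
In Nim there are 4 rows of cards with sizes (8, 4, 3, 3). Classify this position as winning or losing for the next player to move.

Winning position

Bitwise XOR of the heap sizes:
  1000  (8)
  0100  (4)
  0011  (3)
  0011  (3)
  ----
  1100  (12)
The nim-sum is 12 ≠ 0, so this is an N-position: the player to move can win.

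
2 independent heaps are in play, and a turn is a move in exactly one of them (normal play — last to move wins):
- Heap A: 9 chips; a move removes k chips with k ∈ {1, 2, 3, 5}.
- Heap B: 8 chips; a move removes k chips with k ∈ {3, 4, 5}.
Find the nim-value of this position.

1

For heap A, compute g(0), g(1), … with moves {1, 2, 3, 5}:
k:     0  1  2  3  4  5  6  7  8  9
g(k):  0  1  2  3  0  1  2  3  0  1
So g(9) = 1.
Build the Grundy sequence for heap B with g(k) = mex{g(k−s) : s ∈ {3, 4, 5}, s ≤ k}:
g(0) = mex{} = 0
g(1) = mex{} = 0
g(2) = mex{} = 0
g(3) = mex{0} = 1
g(4) = mex{0} = 1
g(5) = mex{0} = 1
g(6) = mex{0,1} = 2
g(7) = mex{0,1} = 2
g(8) = mex{1} = 0
So g(8) = 0.
By the Sprague-Grundy theorem, the Grundy value of a sum of independent games is the XOR of the component values.
Combined value = 1 ⊕ 0 = 1.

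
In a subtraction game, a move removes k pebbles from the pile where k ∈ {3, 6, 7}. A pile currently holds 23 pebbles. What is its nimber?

Grundy values for subtraction set {3, 6, 7}:
k:     0  1  2  3  4  5  6  7  8  9 10 11 12 13 14 15 16 17 18 19 20 21 22 23
g(k):  0  0  0  1  1  1  2  2  2  3  0  0  0  1  1  1  2  2  2  3  0  0  0  1
So g(23) = 1.

1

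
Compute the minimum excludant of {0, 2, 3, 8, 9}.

0 is in the set but 1 is not, so the mex is 1.

1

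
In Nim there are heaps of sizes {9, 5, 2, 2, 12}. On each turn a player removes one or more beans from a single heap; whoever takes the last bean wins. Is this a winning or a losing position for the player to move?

Nim-sum: 9 ^ 5 ^ 2 ^ 2 ^ 12 = 0.
The nim-sum is 0, so this is a P-position: the player to move is in a losing position under optimal play.

Losing position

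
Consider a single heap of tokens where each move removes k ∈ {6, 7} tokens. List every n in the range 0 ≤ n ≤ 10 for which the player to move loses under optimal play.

Build the Grundy sequence with g(k) = mex{g(k−s) : s ∈ {6, 7}, s ≤ k}:
g(0) = mex{} = 0
g(1) = mex{} = 0
g(2) = mex{} = 0
g(3) = mex{} = 0
g(4) = mex{} = 0
g(5) = mex{} = 0
g(6) = mex{0} = 1
g(7) = mex{0} = 1
g(8) = mex{0} = 1
g(9) = mex{0} = 1
g(10) = mex{0} = 1
The P-positions (g = 0) in 0..10 are 0, 1, 2, 3, 4, 5.

0, 1, 2, 3, 4, 5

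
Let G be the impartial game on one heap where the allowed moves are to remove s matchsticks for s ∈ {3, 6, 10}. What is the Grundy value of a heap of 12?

1

Build the Grundy sequence with g(k) = mex{g(k−s) : s ∈ {3, 6, 10}, s ≤ k}:
g(0) = mex{} = 0
g(1) = mex{} = 0
g(2) = mex{} = 0
g(3) = mex{0} = 1
g(4) = mex{0} = 1
g(5) = mex{0} = 1
g(6) = mex{0,1} = 2
g(7) = mex{0,1} = 2
g(8) = mex{0,1} = 2
g(9) = mex{1,2} = 0
g(10) = mex{0,1,2} = 3
g(11) = mex{0,1,2} = 3
g(12) = mex{0,2} = 1
So g(12) = 1.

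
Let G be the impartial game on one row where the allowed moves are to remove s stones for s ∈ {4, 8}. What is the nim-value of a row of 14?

0

Build the Grundy sequence with g(k) = mex{g(k−s) : s ∈ {4, 8}, s ≤ k}:
g(0) = mex{} = 0
g(1) = mex{} = 0
g(2) = mex{} = 0
g(3) = mex{} = 0
g(4) = mex{0} = 1
g(5) = mex{0} = 1
g(6) = mex{0} = 1
g(7) = mex{0} = 1
g(8) = mex{0,1} = 2
g(9) = mex{0,1} = 2
g(10) = mex{0,1} = 2
g(11) = mex{0,1} = 2
g(12) = mex{1,2} = 0
g(13) = mex{1,2} = 0
g(14) = mex{1,2} = 0
So g(14) = 0.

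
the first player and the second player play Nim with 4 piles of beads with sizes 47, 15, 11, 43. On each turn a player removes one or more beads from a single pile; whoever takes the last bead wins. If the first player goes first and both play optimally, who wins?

the second player wins

Nim-sum: 47 XOR 15 XOR 11 XOR 43 = 0.
The nim-sum is 0, so this is a P-position: the player to move is in a losing position under optimal play; the first player is about to move from it and so loses — the second player wins.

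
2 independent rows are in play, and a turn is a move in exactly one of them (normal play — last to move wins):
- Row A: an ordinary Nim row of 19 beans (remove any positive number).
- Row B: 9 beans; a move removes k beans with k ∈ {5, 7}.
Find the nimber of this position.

18

Row A is a plain Nim row of size 19, so its Grundy value is 19.
Grundy values for row B (subtraction set {5, 7}):
g(0) = mex{} = 0
g(1) = mex{} = 0
g(2) = mex{} = 0
g(3) = mex{} = 0
g(4) = mex{} = 0
g(5) = mex{0} = 1
g(6) = mex{0} = 1
g(7) = mex{0} = 1
g(8) = mex{0} = 1
g(9) = mex{0} = 1
So g(9) = 1.
By the Sprague-Grundy theorem, the Grundy value of a sum of independent games is the XOR of the component values.
Combined value = 19 XOR 1 = 18.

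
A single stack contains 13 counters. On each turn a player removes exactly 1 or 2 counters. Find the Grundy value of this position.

1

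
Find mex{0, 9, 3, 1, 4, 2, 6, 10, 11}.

The values 0, 1, 2, 3, 4 are all present; 5 is the first non-negative integer missing from the set.

5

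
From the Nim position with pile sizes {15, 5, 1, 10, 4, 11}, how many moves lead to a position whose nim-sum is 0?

Compute the nim-sum pairwise:
15 ^ 5 = 10
10 ^ 1 = 11
11 ^ 10 = 1
1 ^ 4 = 5
5 ^ 11 = 14
The overall nim-sum is X = 14. A pile of size p has a winning move iff p XOR X < p (reduce it to p XOR X).
  15: 15 XOR 14 = 1 < 15 — winning move (to 1).
  5: 5 XOR 14 = 11 ≥ 5 — no move.
  1: 1 XOR 14 = 15 ≥ 1 — no move.
  10: 10 XOR 14 = 4 < 10 — winning move (to 4).
  4: 4 XOR 14 = 10 ≥ 4 — no move.
  11: 11 XOR 14 = 5 < 11 — winning move (to 5).
That gives 3 winning moves.

3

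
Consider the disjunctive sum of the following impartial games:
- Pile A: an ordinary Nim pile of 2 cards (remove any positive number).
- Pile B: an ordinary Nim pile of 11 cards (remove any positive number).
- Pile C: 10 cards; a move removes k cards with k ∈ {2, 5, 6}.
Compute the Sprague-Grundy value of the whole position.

8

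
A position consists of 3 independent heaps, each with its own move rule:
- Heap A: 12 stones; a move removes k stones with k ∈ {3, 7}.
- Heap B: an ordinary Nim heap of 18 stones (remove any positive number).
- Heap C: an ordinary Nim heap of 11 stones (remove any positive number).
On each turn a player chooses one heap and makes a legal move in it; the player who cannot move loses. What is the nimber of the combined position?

25

For heap A, compute g(0), g(1), … with moves {3, 7}:
k:     0  1  2  3  4  5  6  7  8  9 10 11 12
g(k):  0  0  0  1  1  1  0  2  2  1  0  0  0
So g(12) = 0.
Heap B is a plain Nim heap of size 18, so its Grundy value is 18.
Heap C is a plain Nim heap of size 11, so its Grundy value is 11.
By the Sprague-Grundy theorem, the Grundy value of a sum of independent games is the XOR of the component values.
Combined value = 0 XOR 18 XOR 11 = 25.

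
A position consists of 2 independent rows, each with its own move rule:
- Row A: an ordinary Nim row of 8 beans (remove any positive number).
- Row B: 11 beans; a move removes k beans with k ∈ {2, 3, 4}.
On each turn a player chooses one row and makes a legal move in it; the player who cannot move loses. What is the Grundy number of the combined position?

10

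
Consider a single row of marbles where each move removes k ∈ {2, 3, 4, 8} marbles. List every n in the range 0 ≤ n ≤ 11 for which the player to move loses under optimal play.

Grundy values for subtraction set {2, 3, 4, 8}:
k:     0  1  2  3  4  5  6  7  8  9 10 11
g(k):  0  0  1  1  2  2  0  0  1  1  2  2
The P-positions (g = 0) in 0..11 are 0, 1, 6, 7.

0, 1, 6, 7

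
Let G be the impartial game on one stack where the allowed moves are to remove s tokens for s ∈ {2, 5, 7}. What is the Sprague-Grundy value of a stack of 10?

Build the Grundy sequence with g(k) = mex{g(k−s) : s ∈ {2, 5, 7}, s ≤ k}:
k:     0  1  2  3  4  5  6  7  8  9 10
g(k):  0  0  1  1  0  2  1  3  2  2  0
So g(10) = 0.

0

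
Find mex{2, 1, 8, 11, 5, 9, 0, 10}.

The values 0, 1, 2 are all present; 3 is the first non-negative integer missing from the set.

3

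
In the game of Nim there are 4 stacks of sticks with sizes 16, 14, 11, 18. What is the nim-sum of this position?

Nim-sum: 16 XOR 14 XOR 11 XOR 18 = 7.

7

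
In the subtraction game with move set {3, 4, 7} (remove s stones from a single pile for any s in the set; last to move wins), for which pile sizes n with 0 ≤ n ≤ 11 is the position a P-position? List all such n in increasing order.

0, 1, 2, 10, 11

Compute g(0), g(1), … for moves {3, 4, 7}:
g(0) = mex{} = 0
g(1) = mex{} = 0
g(2) = mex{} = 0
g(3) = mex{0} = 1
g(4) = mex{0} = 1
g(5) = mex{0} = 1
g(6) = mex{0,1} = 2
g(7) = mex{0,1} = 2
g(8) = mex{0,1} = 2
g(9) = mex{0,1,2} = 3
g(10) = mex{1,2} = 0
g(11) = mex{1,2} = 0
The P-positions (g = 0) in 0..11 are 0, 1, 2, 10, 11.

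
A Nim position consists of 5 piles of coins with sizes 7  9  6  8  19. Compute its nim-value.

Nim-sum: 7 ⊕ 9 ⊕ 6 ⊕ 8 ⊕ 19 = 19.

19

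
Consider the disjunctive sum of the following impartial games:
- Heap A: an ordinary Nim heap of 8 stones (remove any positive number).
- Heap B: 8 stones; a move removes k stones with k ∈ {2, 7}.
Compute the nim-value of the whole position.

Heap A is a plain Nim heap of size 8, so its Grundy value is 8.
Grundy values for heap B (subtraction set {2, 7}):
g(0) = mex{} = 0
g(1) = mex{} = 0
g(2) = mex{0} = 1
g(3) = mex{0} = 1
g(4) = mex{1} = 0
g(5) = mex{1} = 0
g(6) = mex{0} = 1
g(7) = mex{0} = 1
g(8) = mex{0,1} = 2
So g(8) = 2.
The value of a disjunctive sum is the nim-sum of the parts.
Combined value = 8 ⊕ 2 = 10.

10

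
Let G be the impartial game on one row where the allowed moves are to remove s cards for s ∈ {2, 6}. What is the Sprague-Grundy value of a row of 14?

1

Grundy values for subtraction set {2, 6}:
k:     0  1  2  3  4  5  6  7  8  9 10 11 12 13 14
g(k):  0  0  1  1  0  0  1  1  0  0  1  1  0  0  1
So g(14) = 1.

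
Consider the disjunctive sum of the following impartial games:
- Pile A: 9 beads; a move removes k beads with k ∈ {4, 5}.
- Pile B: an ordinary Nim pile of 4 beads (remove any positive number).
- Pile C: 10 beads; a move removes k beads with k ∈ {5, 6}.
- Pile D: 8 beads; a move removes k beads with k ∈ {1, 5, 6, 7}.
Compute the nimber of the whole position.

Grundy values for pile A (subtraction set {4, 5}):
g(0) = mex{} = 0
g(1) = mex{} = 0
g(2) = mex{} = 0
g(3) = mex{} = 0
g(4) = mex{0} = 1
g(5) = mex{0} = 1
g(6) = mex{0} = 1
g(7) = mex{0} = 1
g(8) = mex{0,1} = 2
g(9) = mex{1} = 0
So g(9) = 0.
Pile B is a plain Nim pile of size 4, so its Grundy value is 4.
Grundy values for pile C (subtraction set {5, 6}):
g(0) = mex{} = 0
g(1) = mex{} = 0
g(2) = mex{} = 0
g(3) = mex{} = 0
g(4) = mex{} = 0
g(5) = mex{0} = 1
g(6) = mex{0} = 1
g(7) = mex{0} = 1
g(8) = mex{0} = 1
g(9) = mex{0} = 1
g(10) = mex{0,1} = 2
So g(10) = 2.
Build the Grundy sequence for pile D with g(k) = mex{g(k−s) : s ∈ {1, 5, 6, 7}, s ≤ k}:
k:     0  1  2  3  4  5  6  7  8
g(k):  0  1  0  1  0  1  2  3  2
So g(8) = 2.
By the Sprague-Grundy theorem, the Grundy value of a sum of independent games is the XOR of the component values.
Combined value = 0 ⊕ 4 ⊕ 2 ⊕ 2 = 4.

4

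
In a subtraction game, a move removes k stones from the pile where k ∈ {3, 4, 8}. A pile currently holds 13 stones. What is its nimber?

Compute g(0), g(1), … for moves {3, 4, 8}:
g(0) = mex{} = 0
g(1) = mex{} = 0
g(2) = mex{} = 0
g(3) = mex{0} = 1
g(4) = mex{0} = 1
g(5) = mex{0} = 1
g(6) = mex{0,1} = 2
g(7) = mex{1} = 0
g(8) = mex{0,1} = 2
g(9) = mex{0,1,2} = 3
g(10) = mex{0,2} = 1
g(11) = mex{0,1,2} = 3
g(12) = mex{1,2,3} = 0
g(13) = mex{1,3} = 0
So g(13) = 0.

0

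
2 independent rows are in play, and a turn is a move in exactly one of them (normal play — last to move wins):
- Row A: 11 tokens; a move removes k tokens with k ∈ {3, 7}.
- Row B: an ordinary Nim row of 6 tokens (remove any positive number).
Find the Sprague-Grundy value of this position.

6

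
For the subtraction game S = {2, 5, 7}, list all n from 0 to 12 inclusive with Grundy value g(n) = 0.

Build the Grundy sequence with g(k) = mex{g(k−s) : s ∈ {2, 5, 7}, s ≤ k}:
k:     0  1  2  3  4  5  6  7  8  9 10 11 12
g(k):  0  0  1  1  0  2  1  3  2  2  0  3  1
The P-positions (g = 0) in 0..12 are 0, 1, 4, 10.

0, 1, 4, 10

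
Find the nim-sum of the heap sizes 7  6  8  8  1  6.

6

Compute the nim-sum pairwise:
7 ^ 6 = 1
1 ^ 8 = 9
9 ^ 8 = 1
1 ^ 1 = 0
0 ^ 6 = 6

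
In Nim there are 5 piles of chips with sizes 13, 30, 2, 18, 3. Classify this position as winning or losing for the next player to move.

In binary:
  01101  (13)
  11110  (30)
  00010  (2)
  10010  (18)
  00011  (3)
  -----
  00000  (0)
The nim-sum is 0, so this is a P-position: the player to move is in a losing position under optimal play.

Losing position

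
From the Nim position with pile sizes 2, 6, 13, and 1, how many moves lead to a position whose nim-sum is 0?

1

In binary:
  0010  (2)
  0110  (6)
  1101  (13)
  0001  (1)
  ----
  1000  (8)
The overall nim-sum is X = 8. A pile of size p has a winning move iff p XOR X < p (reduce it to p XOR X).
  2: 2 XOR 8 = 10 ≥ 2 — no move.
  6: 6 XOR 8 = 14 ≥ 6 — no move.
  13: 13 XOR 8 = 5 < 13 — winning move (to 5).
  1: 1 XOR 8 = 9 ≥ 1 — no move.
That gives 1 winning move.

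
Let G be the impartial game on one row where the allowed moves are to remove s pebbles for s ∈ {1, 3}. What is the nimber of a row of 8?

0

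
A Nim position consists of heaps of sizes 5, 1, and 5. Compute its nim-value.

Bitwise XOR of the heap sizes:
  101  (5)
  001  (1)
  101  (5)
  ---
  001  (1)

1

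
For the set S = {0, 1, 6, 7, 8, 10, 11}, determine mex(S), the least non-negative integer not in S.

2

The values 0, 1 are all present; 2 is the first non-negative integer missing from the set.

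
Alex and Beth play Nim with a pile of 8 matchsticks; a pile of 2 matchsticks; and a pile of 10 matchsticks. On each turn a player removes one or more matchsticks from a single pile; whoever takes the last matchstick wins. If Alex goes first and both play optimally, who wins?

Nim-sum: 8 ⊕ 2 ⊕ 10 = 0.
The nim-sum is 0, so this is a P-position: the player to move is in a losing position under optimal play; Alex is about to move from it and so loses — Beth wins.

Beth wins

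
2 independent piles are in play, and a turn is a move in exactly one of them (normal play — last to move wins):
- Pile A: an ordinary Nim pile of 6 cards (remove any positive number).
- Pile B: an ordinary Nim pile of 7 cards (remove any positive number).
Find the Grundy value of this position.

1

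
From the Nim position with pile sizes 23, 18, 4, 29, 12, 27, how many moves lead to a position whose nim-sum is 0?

3

Nim-sum: 23 ⊕ 18 ⊕ 4 ⊕ 29 ⊕ 12 ⊕ 27 = 11.
The overall nim-sum is X = 11. A pile of size p has a winning move iff p XOR X < p (reduce it to p XOR X).
  23: 23 XOR 11 = 28 ≥ 23 — no move.
  18: 18 XOR 11 = 25 ≥ 18 — no move.
  4: 4 XOR 11 = 15 ≥ 4 — no move.
  29: 29 XOR 11 = 22 < 29 — winning move (to 22).
  12: 12 XOR 11 = 7 < 12 — winning move (to 7).
  27: 27 XOR 11 = 16 < 27 — winning move (to 16).
That gives 3 winning moves.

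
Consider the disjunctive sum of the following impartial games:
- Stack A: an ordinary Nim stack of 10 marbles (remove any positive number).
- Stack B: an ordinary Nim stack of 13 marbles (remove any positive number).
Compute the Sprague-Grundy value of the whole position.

7

Stack A is a plain Nim stack of size 10, so its Grundy value is 10.
Stack B is a plain Nim stack of size 13, so its Grundy value is 13.
By the Sprague-Grundy theorem, the Grundy value of a sum of independent games is the XOR of the component values.
Combined value = 10 XOR 13 = 7.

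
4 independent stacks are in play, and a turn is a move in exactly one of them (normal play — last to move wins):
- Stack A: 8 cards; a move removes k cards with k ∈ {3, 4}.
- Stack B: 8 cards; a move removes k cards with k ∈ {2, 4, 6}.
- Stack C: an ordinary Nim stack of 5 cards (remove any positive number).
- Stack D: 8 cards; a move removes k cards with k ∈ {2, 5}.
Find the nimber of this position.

For stack A, compute g(0), g(1), … with moves {3, 4}:
k:     0  1  2  3  4  5  6  7  8
g(k):  0  0  0  1  1  1  2  0  0
So g(8) = 0.
Build the Grundy sequence for stack B with g(k) = mex{g(k−s) : s ∈ {2, 4, 6}, s ≤ k}:
g(0) = mex{} = 0
g(1) = mex{} = 0
g(2) = mex{0} = 1
g(3) = mex{0} = 1
g(4) = mex{0,1} = 2
g(5) = mex{0,1} = 2
g(6) = mex{0,1,2} = 3
g(7) = mex{0,1,2} = 3
g(8) = mex{1,2,3} = 0
So g(8) = 0.
Stack C is a plain Nim stack of size 5, so its Grundy value is 5.
Grundy values for stack D (subtraction set {2, 5}):
k:     0  1  2  3  4  5  6  7  8
g(k):  0  0  1  1  0  2  1  0  0
So g(8) = 0.
By the Sprague-Grundy theorem, the Grundy value of a sum of independent games is the XOR of the component values.
Combined value = 0 ⊕ 0 ⊕ 5 ⊕ 0 = 5.

5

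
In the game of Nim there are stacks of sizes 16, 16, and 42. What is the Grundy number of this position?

Compute the nim-sum pairwise:
16 XOR 16 = 0
0 XOR 42 = 42

42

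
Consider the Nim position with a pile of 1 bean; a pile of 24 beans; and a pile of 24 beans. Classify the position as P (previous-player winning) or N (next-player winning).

Compute the nim-sum pairwise:
1 ^ 24 = 25
25 ^ 24 = 1
The nim-sum is 1 ≠ 0, so this is an N-position: the player to move can win.

N-position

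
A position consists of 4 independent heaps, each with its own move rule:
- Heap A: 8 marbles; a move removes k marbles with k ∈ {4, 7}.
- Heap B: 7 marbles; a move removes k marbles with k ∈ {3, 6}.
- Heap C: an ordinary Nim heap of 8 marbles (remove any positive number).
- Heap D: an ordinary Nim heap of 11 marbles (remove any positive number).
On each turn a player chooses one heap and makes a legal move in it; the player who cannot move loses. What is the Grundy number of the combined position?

3

Build the Grundy sequence for heap A with g(k) = mex{g(k−s) : s ∈ {4, 7}, s ≤ k}:
g(0) = mex{} = 0
g(1) = mex{} = 0
g(2) = mex{} = 0
g(3) = mex{} = 0
g(4) = mex{0} = 1
g(5) = mex{0} = 1
g(6) = mex{0} = 1
g(7) = mex{0} = 1
g(8) = mex{0,1} = 2
So g(8) = 2.
For heap B, compute g(0), g(1), … with moves {3, 6}:
g(0) = mex{} = 0
g(1) = mex{} = 0
g(2) = mex{} = 0
g(3) = mex{0} = 1
g(4) = mex{0} = 1
g(5) = mex{0} = 1
g(6) = mex{0,1} = 2
g(7) = mex{0,1} = 2
So g(7) = 2.
Heap C is a plain Nim heap of size 8, so its Grundy value is 8.
Heap D is a plain Nim heap of size 11, so its Grundy value is 11.
The value of a disjunctive sum is the nim-sum of the parts.
Combined value = 2 XOR 2 XOR 8 XOR 11 = 3.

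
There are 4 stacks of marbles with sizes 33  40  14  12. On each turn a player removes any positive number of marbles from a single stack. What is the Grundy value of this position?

11

Compute the nim-sum pairwise:
33 ⊕ 40 = 9
9 ⊕ 14 = 7
7 ⊕ 12 = 11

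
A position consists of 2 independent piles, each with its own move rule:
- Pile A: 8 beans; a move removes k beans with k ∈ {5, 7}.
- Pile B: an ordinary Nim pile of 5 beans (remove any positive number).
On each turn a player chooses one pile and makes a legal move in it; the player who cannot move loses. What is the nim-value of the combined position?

4

Build the Grundy sequence for pile A with g(k) = mex{g(k−s) : s ∈ {5, 7}, s ≤ k}:
k:     0  1  2  3  4  5  6  7  8
g(k):  0  0  0  0  0  1  1  1  1
So g(8) = 1.
Pile B is a plain Nim pile of size 5, so its Grundy value is 5.
By the Sprague-Grundy theorem, the Grundy value of a sum of independent games is the XOR of the component values.
Combined value = 1 ⊕ 5 = 4.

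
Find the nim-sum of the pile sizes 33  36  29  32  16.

Compute the nim-sum pairwise:
33 ⊕ 36 = 5
5 ⊕ 29 = 24
24 ⊕ 32 = 56
56 ⊕ 16 = 40

40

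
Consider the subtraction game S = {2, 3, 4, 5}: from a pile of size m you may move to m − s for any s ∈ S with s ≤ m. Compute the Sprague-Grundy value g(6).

Build the Grundy sequence with g(k) = mex{g(k−s) : s ∈ {2, 3, 4, 5}, s ≤ k}:
k:     0  1  2  3  4  5  6
g(k):  0  0  1  1  2  2  3
So g(6) = 3.

3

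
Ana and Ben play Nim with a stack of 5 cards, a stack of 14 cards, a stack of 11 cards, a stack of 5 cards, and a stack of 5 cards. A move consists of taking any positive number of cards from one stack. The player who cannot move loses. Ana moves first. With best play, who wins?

Compute the nim-sum pairwise:
5 ⊕ 14 = 11
11 ⊕ 11 = 0
0 ⊕ 5 = 5
5 ⊕ 5 = 0
The nim-sum is 0, so this is a P-position: the player to move is in a losing position under optimal play; Ana is about to move from it and so loses — Ben wins.

Ben wins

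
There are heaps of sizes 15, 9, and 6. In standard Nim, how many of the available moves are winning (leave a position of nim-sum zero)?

0

Compute the nim-sum pairwise:
15 ^ 9 = 6
6 ^ 6 = 0
The nim-sum is already 0, so every move leaves a nonzero nim-sum — there are no winning moves.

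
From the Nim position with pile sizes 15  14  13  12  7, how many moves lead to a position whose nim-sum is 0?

5

Nim-sum: 15 ⊕ 14 ⊕ 13 ⊕ 12 ⊕ 7 = 7.
The overall nim-sum is X = 7. A pile of size p has a winning move iff p XOR X < p (reduce it to p XOR X).
  15: 15 XOR 7 = 8 < 15 — winning move (to 8).
  14: 14 XOR 7 = 9 < 14 — winning move (to 9).
  13: 13 XOR 7 = 10 < 13 — winning move (to 10).
  12: 12 XOR 7 = 11 < 12 — winning move (to 11).
  7: 7 XOR 7 = 0 < 7 — winning move (to 0).
That gives 5 winning moves.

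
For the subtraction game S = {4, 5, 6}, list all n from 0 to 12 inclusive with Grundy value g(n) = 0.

Grundy values for subtraction set {4, 5, 6}:
k:     0  1  2  3  4  5  6  7  8  9 10 11 12
g(k):  0  0  0  0  1  1  1  1  2  2  0  0  0
The P-positions (g = 0) in 0..12 are 0, 1, 2, 3, 10, 11, 12.

0, 1, 2, 3, 10, 11, 12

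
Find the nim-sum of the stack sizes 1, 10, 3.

Compute the nim-sum pairwise:
1 ^ 10 = 11
11 ^ 3 = 8

8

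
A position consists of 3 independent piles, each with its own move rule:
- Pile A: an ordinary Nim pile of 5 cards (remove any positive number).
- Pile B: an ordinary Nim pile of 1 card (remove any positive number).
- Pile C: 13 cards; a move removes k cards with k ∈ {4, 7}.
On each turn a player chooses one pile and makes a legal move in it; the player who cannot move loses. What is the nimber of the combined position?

4

Pile A is a plain Nim pile of size 5, so its Grundy value is 5.
Pile B is a plain Nim pile of size 1, so its Grundy value is 1.
For pile C, compute g(0), g(1), … with moves {4, 7}:
k:     0  1  2  3  4  5  6  7  8  9 10 11 12 13
g(k):  0  0  0  0  1  1  1  1  2  2  2  0  0  0
So g(13) = 0.
By the Sprague-Grundy theorem, the Grundy value of a sum of independent games is the XOR of the component values.
Combined value = 5 ⊕ 1 ⊕ 0 = 4.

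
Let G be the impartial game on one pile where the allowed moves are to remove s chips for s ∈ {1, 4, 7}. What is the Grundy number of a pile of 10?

Compute g(0), g(1), … for moves {1, 4, 7}:
k:     0  1  2  3  4  5  6  7  8  9 10
g(k):  0  1  0  1  2  0  1  2  0  1  0
So g(10) = 0.

0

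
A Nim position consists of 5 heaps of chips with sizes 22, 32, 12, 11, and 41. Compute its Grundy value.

24

In binary:
  010110  (22)
  100000  (32)
  001100  (12)
  001011  (11)
  101001  (41)
  ------
  011000  (24)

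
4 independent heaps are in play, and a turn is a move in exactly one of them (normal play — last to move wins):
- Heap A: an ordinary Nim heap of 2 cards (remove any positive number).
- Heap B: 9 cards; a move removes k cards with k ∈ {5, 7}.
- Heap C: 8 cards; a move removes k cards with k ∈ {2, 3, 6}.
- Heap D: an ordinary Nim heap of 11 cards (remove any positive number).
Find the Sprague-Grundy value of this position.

Heap A is a plain Nim heap of size 2, so its Grundy value is 2.
Build the Grundy sequence for heap B with g(k) = mex{g(k−s) : s ∈ {5, 7}, s ≤ k}:
k:     0  1  2  3  4  5  6  7  8  9
g(k):  0  0  0  0  0  1  1  1  1  1
So g(9) = 1.
Grundy values for heap C (subtraction set {2, 3, 6}):
g(0) = mex{} = 0
g(1) = mex{} = 0
g(2) = mex{0} = 1
g(3) = mex{0} = 1
g(4) = mex{0,1} = 2
g(5) = mex{1} = 0
g(6) = mex{0,1,2} = 3
g(7) = mex{0,2} = 1
g(8) = mex{0,1,3} = 2
So g(8) = 2.
Heap D is a plain Nim heap of size 11, so its Grundy value is 11.
By the Sprague-Grundy theorem, the Grundy value of a sum of independent games is the XOR of the component values.
Combined value = 2 XOR 1 XOR 2 XOR 11 = 10.

10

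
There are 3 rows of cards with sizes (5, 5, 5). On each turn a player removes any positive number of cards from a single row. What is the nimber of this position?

Nim-sum: 5 XOR 5 XOR 5 = 5.

5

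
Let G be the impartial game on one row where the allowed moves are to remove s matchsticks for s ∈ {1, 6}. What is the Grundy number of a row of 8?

1

Grundy values for subtraction set {1, 6}:
g(0) = mex{} = 0
g(1) = mex{0} = 1
g(2) = mex{1} = 0
g(3) = mex{0} = 1
g(4) = mex{1} = 0
g(5) = mex{0} = 1
g(6) = mex{0,1} = 2
g(7) = mex{1,2} = 0
g(8) = mex{0} = 1
So g(8) = 1.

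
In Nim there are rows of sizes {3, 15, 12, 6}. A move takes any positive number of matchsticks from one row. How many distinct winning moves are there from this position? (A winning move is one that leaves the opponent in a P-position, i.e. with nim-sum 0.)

3

Compute the nim-sum pairwise:
3 XOR 15 = 12
12 XOR 12 = 0
0 XOR 6 = 6
The overall nim-sum is X = 6. A row of size p has a winning move iff p XOR X < p (reduce it to p XOR X).
  3: 3 XOR 6 = 5 ≥ 3 — no move.
  15: 15 XOR 6 = 9 < 15 — winning move (to 9).
  12: 12 XOR 6 = 10 < 12 — winning move (to 10).
  6: 6 XOR 6 = 0 < 6 — winning move (to 0).
That gives 3 winning moves.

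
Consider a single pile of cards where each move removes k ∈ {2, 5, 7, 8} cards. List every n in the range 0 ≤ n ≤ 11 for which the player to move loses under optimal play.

0, 1, 4, 10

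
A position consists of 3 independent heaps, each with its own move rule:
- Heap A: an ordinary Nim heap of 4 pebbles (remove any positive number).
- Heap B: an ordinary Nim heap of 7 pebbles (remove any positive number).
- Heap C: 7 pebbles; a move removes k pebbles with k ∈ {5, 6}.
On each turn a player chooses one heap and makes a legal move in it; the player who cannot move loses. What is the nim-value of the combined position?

Heap A is a plain Nim heap of size 4, so its Grundy value is 4.
Heap B is a plain Nim heap of size 7, so its Grundy value is 7.
Build the Grundy sequence for heap C with g(k) = mex{g(k−s) : s ∈ {5, 6}, s ≤ k}:
g(0) = mex{} = 0
g(1) = mex{} = 0
g(2) = mex{} = 0
g(3) = mex{} = 0
g(4) = mex{} = 0
g(5) = mex{0} = 1
g(6) = mex{0} = 1
g(7) = mex{0} = 1
So g(7) = 1.
The value of a disjunctive sum is the nim-sum of the parts.
Combined value = 4 ⊕ 7 ⊕ 1 = 2.

2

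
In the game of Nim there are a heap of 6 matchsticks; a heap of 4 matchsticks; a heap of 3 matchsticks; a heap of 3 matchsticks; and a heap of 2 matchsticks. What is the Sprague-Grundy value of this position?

0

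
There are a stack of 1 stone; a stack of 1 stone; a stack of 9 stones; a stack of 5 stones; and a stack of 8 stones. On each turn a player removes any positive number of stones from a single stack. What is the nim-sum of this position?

Nim-sum: 1 ^ 1 ^ 9 ^ 5 ^ 8 = 4.

4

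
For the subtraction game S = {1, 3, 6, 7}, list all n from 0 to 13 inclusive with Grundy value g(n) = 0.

0, 2, 4, 12

Grundy values for subtraction set {1, 3, 6, 7}:
k:     0  1  2  3  4  5  6  7  8  9 10 11 12 13
g(k):  0  1  0  1  0  1  2  3  2  3  2  3  0  1
The P-positions (g = 0) in 0..13 are 0, 2, 4, 12.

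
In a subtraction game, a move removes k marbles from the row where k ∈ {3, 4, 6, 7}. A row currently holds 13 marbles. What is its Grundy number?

Compute g(0), g(1), … for moves {3, 4, 6, 7}:
k:     0  1  2  3  4  5  6  7  8  9 10 11 12 13
g(k):  0  0  0  1  1  1  2  2  2  3  0  0  0  1
So g(13) = 1.

1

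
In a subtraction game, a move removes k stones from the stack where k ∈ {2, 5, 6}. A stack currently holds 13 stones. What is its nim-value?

1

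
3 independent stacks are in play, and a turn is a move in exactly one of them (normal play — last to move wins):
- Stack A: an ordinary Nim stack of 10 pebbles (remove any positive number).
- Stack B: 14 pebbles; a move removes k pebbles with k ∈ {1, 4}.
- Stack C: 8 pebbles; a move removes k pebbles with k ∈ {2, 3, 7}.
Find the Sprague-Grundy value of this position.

9

Stack A is a plain Nim stack of size 10, so its Grundy value is 10.
For stack B, compute g(0), g(1), … with moves {1, 4}:
k:     0  1  2  3  4  5  6  7  8  9 10 11 12 13 14
g(k):  0  1  0  1  2  0  1  0  1  2  0  1  0  1  2
So g(14) = 2.
For stack C, compute g(0), g(1), … with moves {2, 3, 7}:
k:     0  1  2  3  4  5  6  7  8
g(k):  0  0  1  1  2  0  0  1  1
So g(8) = 1.
By the Sprague-Grundy theorem, the Grundy value of a sum of independent games is the XOR of the component values.
Combined value = 10 ⊕ 2 ⊕ 1 = 9.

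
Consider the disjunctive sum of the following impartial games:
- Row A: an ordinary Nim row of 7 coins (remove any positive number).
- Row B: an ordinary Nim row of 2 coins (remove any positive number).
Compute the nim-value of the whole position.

Row A is a plain Nim row of size 7, so its Grundy value is 7.
Row B is a plain Nim row of size 2, so its Grundy value is 2.
The value of a disjunctive sum is the nim-sum of the parts.
Combined value = 7 XOR 2 = 5.

5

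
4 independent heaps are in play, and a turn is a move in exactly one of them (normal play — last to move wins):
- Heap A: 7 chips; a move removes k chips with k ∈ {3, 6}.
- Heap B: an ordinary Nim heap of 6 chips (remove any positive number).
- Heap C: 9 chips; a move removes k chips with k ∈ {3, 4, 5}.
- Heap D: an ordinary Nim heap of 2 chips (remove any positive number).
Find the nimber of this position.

6

Grundy values for heap A (subtraction set {3, 6}):
g(0) = mex{} = 0
g(1) = mex{} = 0
g(2) = mex{} = 0
g(3) = mex{0} = 1
g(4) = mex{0} = 1
g(5) = mex{0} = 1
g(6) = mex{0,1} = 2
g(7) = mex{0,1} = 2
So g(7) = 2.
Heap B is a plain Nim heap of size 6, so its Grundy value is 6.
Grundy values for heap C (subtraction set {3, 4, 5}):
k:     0  1  2  3  4  5  6  7  8  9
g(k):  0  0  0  1  1  1  2  2  0  0
So g(9) = 0.
Heap D is a plain Nim heap of size 2, so its Grundy value is 2.
The value of a disjunctive sum is the nim-sum of the parts.
Combined value = 2 XOR 6 XOR 0 XOR 2 = 6.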